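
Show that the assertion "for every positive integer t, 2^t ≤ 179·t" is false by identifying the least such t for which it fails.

The first 10 eligible values, up to t = 10, all satisfy the conclusion.
t = 11: 2^t = 2048 and 179·t = 1969, so 2048 > 1969.
Thus t = 11 disproves the claim, and no smaller t works.

t = 11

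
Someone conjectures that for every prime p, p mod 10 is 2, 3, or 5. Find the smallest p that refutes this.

p = 7

p = 2: 2 mod 10 = 2.
p = 3: 3 mod 10 = 3.
p = 5: 5 mod 10 = 5.
p = 7: 7 mod 10 = 7 — not in {2, 3, 5}.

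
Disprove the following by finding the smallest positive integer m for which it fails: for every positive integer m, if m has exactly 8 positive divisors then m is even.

The first 12 eligible values, up to m = 104, all satisfy the conclusion.
m = 105: divisors of 105: 1, 3, 5, 7, 15, 21, 35, 105; 105 is odd.

m = 105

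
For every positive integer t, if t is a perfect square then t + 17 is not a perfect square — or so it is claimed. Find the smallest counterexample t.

For t = 1, 4, 9, 16, 25, 36, 49 the conclusion holds.
t = 64: 64 = 8² and 64 + 17 = 81 = 9².

t = 64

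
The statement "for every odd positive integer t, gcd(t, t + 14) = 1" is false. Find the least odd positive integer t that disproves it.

We need the least odd positive integer t for which gcd(t, t + 14) > 1.
t = 1: gcd(1, 15) = 1.
t = 3: gcd(3, 17) = 1.
t = 5: gcd(5, 19) = 1.
t = 7: gcd(7, 21) = 7.

t = 7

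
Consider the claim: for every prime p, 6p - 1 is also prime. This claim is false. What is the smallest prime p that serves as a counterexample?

p = 11

Check each prime p in order until 6p - 1 is not prime.
p = 2: 6p - 1 = 11, prime.
p = 3: 6p - 1 = 17, prime.
p = 5: 6p - 1 = 29, prime.
p = 7: 6p - 1 = 41, prime.
p = 11: 6p - 1 = 65 = 5 × 13, not prime.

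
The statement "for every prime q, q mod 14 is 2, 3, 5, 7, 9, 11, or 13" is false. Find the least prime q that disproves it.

q = 29

The first 9 eligible values, up to q = 23, all satisfy the conclusion.
q = 29: 29 mod 14 = 1 — not in {2, 3, 5, 7, 9, 11, 13}.
Thus q = 29 disproves the claim, and no smaller q works.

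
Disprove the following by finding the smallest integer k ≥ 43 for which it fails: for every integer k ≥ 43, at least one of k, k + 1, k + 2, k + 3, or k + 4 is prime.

k = 48

A counterexample is any integer k ≥ 43 such that k, k + 1, k + 2, k + 3, k + 4 are all composite; we check each in order.
k = 43: 43 is prime.
k = 44: 47 is prime.
k = 45: 47 is prime.
k = 46: 47 is prime.
k = 47: 47 is prime.
k = 48: 48 = 2 × 24; 49 = 7 × 7; 50 = 2 × 25; 51 = 3 × 17; 52 = 2 × 26 — all composite.
Thus k = 48 disproves the claim, and no smaller k works.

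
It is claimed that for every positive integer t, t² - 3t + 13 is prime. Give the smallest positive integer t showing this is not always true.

t = 12

For t = 1, 2, 3, 4, …, 9, 10, 11 the conclusion holds.
t = 12: t² - 3t + 13 = 121 = 11 × 11, composite.
Thus t = 12 disproves the claim, and no smaller t works.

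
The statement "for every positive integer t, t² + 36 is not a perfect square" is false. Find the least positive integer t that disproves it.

t = 8

We need the least positive integer t for which t² + 36 is a perfect square.
For t = 1, 2, 3, 4, 5, 6, 7 the conclusion holds.
t = 8: 8² + 36 = 100 = 10², a perfect square.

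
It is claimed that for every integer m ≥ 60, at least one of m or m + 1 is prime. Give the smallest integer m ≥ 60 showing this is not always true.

m = 62

For m = 60, 61 the conclusion holds.
m = 62: 62 = 2 × 31; 63 = 3 × 21 — both composite.
Hence m = 62 is a counterexample.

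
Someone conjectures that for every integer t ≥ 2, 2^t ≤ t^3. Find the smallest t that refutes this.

A counterexample is any integer t ≥ 2 such that 2^t > t^3; we check each in order.
The first 8 eligible values, up to t = 9, all satisfy the conclusion.
t = 10: 2^t = 1024 and t^3 = 1000, so 1024 > 1000.

t = 10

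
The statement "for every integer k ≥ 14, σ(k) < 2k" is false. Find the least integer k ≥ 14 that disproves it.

A counterexample is any integer k ≥ 14 such that the claim fails; we check each in order.
The first 4 eligible values, up to k = 17, all satisfy the conclusion.
k = 18: σ(18) = 39; 39 ≥ 36.
Thus k = 18 disproves the claim, and no smaller k works.

k = 18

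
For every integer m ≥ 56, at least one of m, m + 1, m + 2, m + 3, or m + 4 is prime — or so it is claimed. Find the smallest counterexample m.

For m = 56, 57, 58, 59, 60, 61 the conclusion holds.
m = 62: 62 = 2 × 31; 63 = 3 × 21; 64 = 2 × 32; 65 = 5 × 13; 66 = 2 × 33 — all composite.
Hence m = 62 is a counterexample.

m = 62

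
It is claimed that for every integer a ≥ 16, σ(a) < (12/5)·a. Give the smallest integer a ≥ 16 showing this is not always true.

For a = 16, 17, 18, 19, 20, 21, 22, 23 the conclusion holds.
a = 24: σ(24) = 60; 60 ≥ 288/5.
Thus a = 24 disproves the claim, and no smaller a works.

a = 24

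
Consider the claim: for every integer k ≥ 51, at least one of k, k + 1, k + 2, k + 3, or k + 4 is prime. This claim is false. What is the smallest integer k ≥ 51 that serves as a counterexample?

k = 54

A counterexample is any integer k ≥ 51 such that k, k + 1, k + 2, k + 3, k + 4 are all composite; we check each in order.
For k = 51, 52, 53 the conclusion holds.
k = 54: 54 = 2 × 27; 55 = 5 × 11; 56 = 2 × 28; 57 = 3 × 19; 58 = 2 × 29 — all composite.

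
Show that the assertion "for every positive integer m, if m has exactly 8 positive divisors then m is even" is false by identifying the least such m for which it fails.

For m = 24, 30, 40, 42, …, 88, 102, 104 the conclusion holds.
m = 105: divisors of 105: 1, 3, 5, 7, 15, 21, 35, 105; 105 is odd.

m = 105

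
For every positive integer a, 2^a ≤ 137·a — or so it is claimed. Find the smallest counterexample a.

a = 11

Check each positive integer a in order until 2^a > 137·a.
For a = 1, 2, 3, 4, 5, 6, 7, 8, 9, 10 the conclusion holds.
a = 11: 2^a = 2048 and 137·a = 1507, so 2048 > 1507.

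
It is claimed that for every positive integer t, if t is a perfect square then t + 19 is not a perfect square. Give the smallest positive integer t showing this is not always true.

The first 8 eligible values, up to t = 64, all satisfy the conclusion.
t = 81: 81 = 9² and 81 + 19 = 100 = 10².
Hence t = 81 is a counterexample.

t = 81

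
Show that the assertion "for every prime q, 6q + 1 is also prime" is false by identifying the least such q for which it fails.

Check each prime q in order until 6q + 1 is not prime.
q = 2: 6q + 1 = 13, prime.
q = 3: 6q + 1 = 19, prime.
q = 5: 6q + 1 = 31, prime.
q = 7: 6q + 1 = 43, prime.
q = 11: 6q + 1 = 67, prime.
q = 13: 6q + 1 = 79, prime.
q = 17: 6q + 1 = 103, prime.
q = 19: 6q + 1 = 115 = 5 × 23, not prime.
So q = 19 is the smallest counterexample.

q = 19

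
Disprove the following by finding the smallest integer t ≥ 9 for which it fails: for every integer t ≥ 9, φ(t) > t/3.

Check each integer t ≥ 9 in order until the claim fails.
t = 9: φ(9) = 6 and 9/3 = 3, so φ(9) > 9/3.
t = 10: φ(10) = 4 and 10/3 = 10/3, so φ(10) > 10/3.
t = 11: φ(11) = 10 and 11/3 = 11/3, so φ(11) > 11/3.
t = 12: φ(12) = 4 and 12/3 = 4, so φ(12) ≤ 12/3.

t = 12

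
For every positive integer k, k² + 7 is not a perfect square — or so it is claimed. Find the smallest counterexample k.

k = 3

A counterexample is any positive integer k such that k² + 7 is a perfect square; we check each in order.
For k = 1, 2 the conclusion holds.
k = 3: 3² + 7 = 16 = 4², a perfect square.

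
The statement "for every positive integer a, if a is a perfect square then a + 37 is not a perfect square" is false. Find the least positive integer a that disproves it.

a = 324

The first 17 eligible values, up to a = 289, all satisfy the conclusion.
a = 324: 324 = 18² and 324 + 37 = 361 = 19².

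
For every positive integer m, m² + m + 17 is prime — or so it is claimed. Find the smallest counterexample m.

The first 15 eligible values, up to m = 15, all satisfy the conclusion.
m = 16: m² + m + 17 = 289 = 17 × 17, composite.
So m = 16 is the smallest counterexample.

m = 16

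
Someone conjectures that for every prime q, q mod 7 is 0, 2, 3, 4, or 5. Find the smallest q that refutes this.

q = 13

For q = 2, 3, 5, 7, 11 the conclusion holds.
q = 13: 13 mod 7 = 6 — not in {0, 2, 3, 4, 5}.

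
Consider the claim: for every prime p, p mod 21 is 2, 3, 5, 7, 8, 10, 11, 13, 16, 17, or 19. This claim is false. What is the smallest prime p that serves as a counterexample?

p = 41

The first 12 eligible values, up to p = 37, all satisfy the conclusion.
p = 41: 41 mod 21 = 20 — not in {2, 3, 5, 7, 8, 10, 11, 13, 16, 17, 19}.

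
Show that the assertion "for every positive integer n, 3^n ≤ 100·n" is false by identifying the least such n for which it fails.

n = 6

A counterexample is any positive integer n such that 3^n > 100·n; we check each in order.
The first 5 eligible values, up to n = 5, all satisfy the conclusion.
n = 6: 3^n = 729 and 100·n = 600, so 729 > 600.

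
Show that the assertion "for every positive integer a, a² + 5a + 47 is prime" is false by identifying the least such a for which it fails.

a = 38

Check each positive integer a in order until a² + 5a + 47 is not prime.
For a = 1, 2, 3, 4, …, 35, 36, 37 the conclusion holds.
a = 38: a² + 5a + 47 = 1681 = 41 × 41, composite.
So a = 38 is the smallest counterexample.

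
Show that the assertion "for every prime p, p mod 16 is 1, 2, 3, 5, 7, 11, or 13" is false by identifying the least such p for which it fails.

p = 31

We need the least prime p for which the claim fails.
The first 10 eligible values, up to p = 29, all satisfy the conclusion.
p = 31: 31 mod 16 = 15 — not in {1, 2, 3, 5, 7, 11, 13}.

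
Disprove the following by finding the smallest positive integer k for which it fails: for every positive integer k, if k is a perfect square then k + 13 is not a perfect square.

k = 36

Check each positive integer k in order until k is a perfect square but k + 13 is a perfect square.
For k = 1, 4, 9, 16, 25 the conclusion holds.
k = 36: 36 = 6² and 36 + 13 = 49 = 7².
So k = 36 is the smallest counterexample.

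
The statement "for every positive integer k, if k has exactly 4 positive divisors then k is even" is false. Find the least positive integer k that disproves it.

k = 15

Check each positive integer k in order until k has exactly 4 positive divisors but k is odd.
The first 4 eligible values, up to k = 14, all satisfy the conclusion.
k = 15: divisors of 15: 1, 3, 5, 15; 15 is odd.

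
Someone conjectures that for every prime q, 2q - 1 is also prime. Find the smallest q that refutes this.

q = 5

Check each prime q in order until 2q - 1 is not prime.
For q = 2, 3 the conclusion holds.
q = 5: 2q - 1 = 9 = 3 × 3, not prime.
Hence q = 5 is a counterexample.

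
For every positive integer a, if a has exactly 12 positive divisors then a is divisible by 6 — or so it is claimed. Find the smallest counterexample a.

a = 140

a = 60: τ(60) = 12; 60 mod 6 = 0.
a = 72: τ(72) = 12; 72 mod 6 = 0.
a = 84: τ(84) = 12; 84 mod 6 = 0.
a = 90: τ(90) = 12; 90 mod 6 = 0.
a = 96: τ(96) = 12; 96 mod 6 = 0.
a = 108: τ(108) = 12; 108 mod 6 = 0.
a = 126: τ(126) = 12; 126 mod 6 = 0.
a = 132: τ(132) = 12; 132 mod 6 = 0.
a = 140: τ(140) = 12; 140 mod 6 = 2.
Hence a = 140 is a counterexample.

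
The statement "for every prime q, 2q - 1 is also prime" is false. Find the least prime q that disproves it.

q = 5

For q = 2, 3 the conclusion holds.
q = 5: 2q - 1 = 9 = 3 × 3, not prime.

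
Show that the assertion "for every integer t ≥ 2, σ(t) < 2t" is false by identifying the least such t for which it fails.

t = 6

A counterexample is any integer t ≥ 2 such that the claim fails; we check each in order.
The first 4 eligible values, up to t = 5, all satisfy the conclusion.
t = 6: σ(6) = 12; 12 ≥ 12.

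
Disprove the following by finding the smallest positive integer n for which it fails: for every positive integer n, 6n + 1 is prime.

n = 4

For n = 1, 2, 3 the conclusion holds.
n = 4: 6n + 1 = 25 = 5 × 5, composite.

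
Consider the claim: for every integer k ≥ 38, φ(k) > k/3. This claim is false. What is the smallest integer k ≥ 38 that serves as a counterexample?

k = 42

The first 4 eligible values, up to k = 41, all satisfy the conclusion.
k = 42: φ(42) = 12 and 42/3 = 14, so φ(42) ≤ 42/3.
Thus k = 42 disproves the claim, and no smaller k works.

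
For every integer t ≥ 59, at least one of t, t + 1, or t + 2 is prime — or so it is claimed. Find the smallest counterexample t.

Check each integer t ≥ 59 in order until t, t + 1, t + 2 are all composite.
t = 59: 59 is prime.
t = 60: 61 is prime.
t = 61: 61 is prime.
t = 62: 62 = 2 × 31; 63 = 3 × 21; 64 = 2 × 32 — all composite.
Thus t = 62 disproves the claim, and no smaller t works.

t = 62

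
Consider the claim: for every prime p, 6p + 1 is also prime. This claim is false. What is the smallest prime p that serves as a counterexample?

We need the least prime p for which 6p + 1 is not prime.
For p = 2, 3, 5, 7, 11, 13, 17 the conclusion holds.
p = 19: 6p + 1 = 115 = 5 × 23, not prime.

p = 19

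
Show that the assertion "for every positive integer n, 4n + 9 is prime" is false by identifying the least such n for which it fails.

n = 3

We need the least positive integer n for which 4n + 9 is not prime.
For n = 1, 2 the conclusion holds.
n = 3: 4n + 9 = 21 = 3 × 7, composite.
So n = 3 is the smallest counterexample.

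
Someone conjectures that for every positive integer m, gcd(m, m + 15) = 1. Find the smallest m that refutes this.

m = 1: gcd(1, 16) = 1.
m = 2: gcd(2, 17) = 1.
m = 3: gcd(3, 18) = 3.

m = 3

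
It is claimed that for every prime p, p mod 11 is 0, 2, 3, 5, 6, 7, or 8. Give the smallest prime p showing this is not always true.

p = 23

We need the least prime p for which the claim fails.
p = 2: 2 mod 11 = 2.
p = 3: 3 mod 11 = 3.
p = 5: 5 mod 11 = 5.
p = 7: 7 mod 11 = 7.
p = 11: 11 mod 11 = 0.
p = 13: 13 mod 11 = 2.
p = 17: 17 mod 11 = 6.
p = 19: 19 mod 11 = 8.
p = 23: 23 mod 11 = 1 — not in {0, 2, 3, 5, 6, 7, 8}.
Hence p = 23 is a counterexample.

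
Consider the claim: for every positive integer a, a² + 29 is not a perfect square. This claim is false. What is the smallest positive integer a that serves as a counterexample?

a = 14

A counterexample is any positive integer a such that a² + 29 is a perfect square; we check each in order.
For a = 1, 2, 3, 4, …, 11, 12, 13 the conclusion holds.
a = 14: 14² + 29 = 225 = 15², a perfect square.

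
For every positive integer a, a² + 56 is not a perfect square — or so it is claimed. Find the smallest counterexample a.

We need the least positive integer a for which a² + 56 is a perfect square.
a = 1: 1² + 56 = 57, not a perfect square.
a = 2: 2² + 56 = 60, not a perfect square.
a = 3: 3² + 56 = 65, not a perfect square.
a = 4: 4² + 56 = 72, not a perfect square.
a = 5: 5² + 56 = 81 = 9², a perfect square.
So a = 5 is the smallest counterexample.

a = 5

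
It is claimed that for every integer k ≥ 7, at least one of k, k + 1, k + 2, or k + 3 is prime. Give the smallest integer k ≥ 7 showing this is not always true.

A counterexample is any integer k ≥ 7 such that k, k + 1, k + 2, k + 3 are all composite; we check each in order.
For k = 7, 8, 9, 10, …, 21, 22, 23 the conclusion holds.
k = 24: 24 = 2 × 12; 25 = 5 × 5; 26 = 2 × 13; 27 = 3 × 9 — all composite.

k = 24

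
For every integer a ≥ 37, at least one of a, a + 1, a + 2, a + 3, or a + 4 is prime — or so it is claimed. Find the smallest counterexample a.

We need the least integer a ≥ 37 for which a, a + 1, a + 2, a + 3, a + 4 are all composite.
For a = 37, 38, 39, 40, …, 45, 46, 47 the conclusion holds.
a = 48: 48 = 2 × 24; 49 = 7 × 7; 50 = 2 × 25; 51 = 3 × 17; 52 = 2 × 26 — all composite.
Hence a = 48 is a counterexample.

a = 48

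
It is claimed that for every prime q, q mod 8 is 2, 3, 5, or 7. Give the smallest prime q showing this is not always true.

q = 17

Check each prime q in order until the claim fails.
For q = 2, 3, 5, 7, 11, 13 the conclusion holds.
q = 17: 17 mod 8 = 1 — not in {2, 3, 5, 7}.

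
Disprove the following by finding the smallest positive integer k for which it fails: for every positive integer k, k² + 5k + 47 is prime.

k = 38

A counterexample is any positive integer k such that k² + 5k + 47 is not prime; we check each in order.
For k = 1, 2, 3, 4, …, 35, 36, 37 the conclusion holds.
k = 38: k² + 5k + 47 = 1681 = 41 × 41, composite.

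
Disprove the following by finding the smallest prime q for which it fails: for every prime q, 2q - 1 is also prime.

A counterexample is any prime q such that 2q - 1 is not prime; we check each in order.
For q = 2, 3 the conclusion holds.
q = 5: 2q - 1 = 9 = 3 × 3, not prime.
Thus q = 5 disproves the claim, and no smaller q works.

q = 5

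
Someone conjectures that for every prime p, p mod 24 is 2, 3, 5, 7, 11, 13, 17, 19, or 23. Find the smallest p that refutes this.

Check each prime p in order until the claim fails.
The first 20 eligible values, up to p = 71, all satisfy the conclusion.
p = 73: 73 mod 24 = 1 — not in {2, 3, 5, 7, 11, 13, 17, 19, 23}.
Hence p = 73 is a counterexample.

p = 73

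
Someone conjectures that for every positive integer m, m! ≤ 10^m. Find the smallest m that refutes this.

For m = 1, 2, 3, 4, …, 22, 23, 24 the conclusion holds.
m = 25: m! = 15511210043330985984000000 and 10^m = 10000000000000000000000000, so 15511210043330985984000000 > 10000000000000000000000000.
Hence m = 25 is a counterexample.

m = 25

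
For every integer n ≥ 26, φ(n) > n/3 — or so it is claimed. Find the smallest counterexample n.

n = 30

For n = 26, 27, 28, 29 the conclusion holds.
n = 30: φ(30) = 8 and 30/3 = 10, so φ(30) ≤ 30/3.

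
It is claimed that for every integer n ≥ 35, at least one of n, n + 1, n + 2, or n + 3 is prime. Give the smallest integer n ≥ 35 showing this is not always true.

The first 13 eligible values, up to n = 47, all satisfy the conclusion.
n = 48: 48 = 2 × 24; 49 = 7 × 7; 50 = 2 × 25; 51 = 3 × 17 — all composite.
Hence n = 48 is a counterexample.

n = 48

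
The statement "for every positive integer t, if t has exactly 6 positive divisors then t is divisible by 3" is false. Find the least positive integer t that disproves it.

t = 20

A counterexample is any positive integer t such that t has exactly 6 positive divisors but t is not divisible by 3; we check each in order.
t = 12: τ(12) = 6; 12 mod 3 = 0.
t = 18: τ(18) = 6; 18 mod 3 = 0.
t = 20: τ(20) = 6; 20 mod 3 = 2.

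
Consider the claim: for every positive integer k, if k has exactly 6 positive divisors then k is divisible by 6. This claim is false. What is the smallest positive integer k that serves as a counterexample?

k = 20

We need the least positive integer k for which k has exactly 6 positive divisors but k is not divisible by 6.
For k = 12, 18 the conclusion holds.
k = 20: τ(20) = 6; 20 mod 6 = 2.
Thus k = 20 disproves the claim, and no smaller k works.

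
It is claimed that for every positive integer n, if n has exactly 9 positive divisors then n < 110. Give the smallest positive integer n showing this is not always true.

For n = 36, 100 the conclusion holds.
n = 196: τ(196) = 9; 196 ≥ 110.
Thus n = 196 disproves the claim, and no smaller n works.

n = 196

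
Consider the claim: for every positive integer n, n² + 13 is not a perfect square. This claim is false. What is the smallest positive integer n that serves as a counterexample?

Check each positive integer n in order until n² + 13 is a perfect square.
The first 5 eligible values, up to n = 5, all satisfy the conclusion.
n = 6: 6² + 13 = 49 = 7², a perfect square.
Thus n = 6 disproves the claim, and no smaller n works.

n = 6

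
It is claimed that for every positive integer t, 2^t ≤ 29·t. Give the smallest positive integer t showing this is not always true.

We need the least positive integer t for which 2^t > 29·t.
For t = 1, 2, 3, 4, 5, 6, 7 the conclusion holds.
t = 8: 2^t = 256 and 29·t = 232, so 256 > 232.

t = 8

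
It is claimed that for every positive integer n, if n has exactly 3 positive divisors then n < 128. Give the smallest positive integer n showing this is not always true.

n = 169

Check each positive integer n in order until n has exactly 3 positive divisors but the claim fails.
For n = 4, 9, 25, 49, 121 the conclusion holds.
n = 169: τ(169) = 3; 169 ≥ 128.
Hence n = 169 is a counterexample.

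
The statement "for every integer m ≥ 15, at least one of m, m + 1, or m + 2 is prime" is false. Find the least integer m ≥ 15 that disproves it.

For m = 15, 16, 17, 18, 19 the conclusion holds.
m = 20: 20 = 2 × 10; 21 = 3 × 7; 22 = 2 × 11 — all composite.
Hence m = 20 is a counterexample.

m = 20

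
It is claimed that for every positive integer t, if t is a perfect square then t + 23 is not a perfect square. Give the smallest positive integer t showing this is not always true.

Check each positive integer t in order until t is a perfect square but t + 23 is a perfect square.
For t = 1, 4, 9, 16, 25, 36, 49, 64, 81, 100 the conclusion holds.
t = 121: 121 = 11² and 121 + 23 = 144 = 12².
Thus t = 121 disproves the claim, and no smaller t works.

t = 121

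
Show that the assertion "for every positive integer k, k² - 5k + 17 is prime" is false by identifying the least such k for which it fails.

We need the least positive integer k for which k² - 5k + 17 is not prime.
For k = 1, 2, 3, 4, …, 10, 11, 12 the conclusion holds.
k = 13: k² - 5k + 17 = 121 = 11 × 11, composite.

k = 13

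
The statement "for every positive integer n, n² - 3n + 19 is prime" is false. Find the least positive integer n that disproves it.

Check each positive integer n in order until n² - 3n + 19 is not prime.
For n = 1, 2, 3, 4, …, 15, 16, 17 the conclusion holds.
n = 18: n² - 3n + 19 = 289 = 17 × 17, composite.
So n = 18 is the smallest counterexample.

n = 18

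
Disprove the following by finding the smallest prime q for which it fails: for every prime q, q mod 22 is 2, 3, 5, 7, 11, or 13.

q = 17

q = 2: 2 mod 22 = 2.
q = 3: 3 mod 22 = 3.
q = 5: 5 mod 22 = 5.
q = 7: 7 mod 22 = 7.
q = 11: 11 mod 22 = 11.
q = 13: 13 mod 22 = 13.
q = 17: 17 mod 22 = 17 — not in {2, 3, 5, 7, 11, 13}.
So q = 17 is the smallest counterexample.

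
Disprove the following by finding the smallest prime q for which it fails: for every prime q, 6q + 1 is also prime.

q = 19

q = 2: 6q + 1 = 13, prime.
q = 3: 6q + 1 = 19, prime.
q = 5: 6q + 1 = 31, prime.
q = 7: 6q + 1 = 43, prime.
q = 11: 6q + 1 = 67, prime.
q = 13: 6q + 1 = 79, prime.
q = 17: 6q + 1 = 103, prime.
q = 19: 6q + 1 = 115 = 5 × 23, not prime.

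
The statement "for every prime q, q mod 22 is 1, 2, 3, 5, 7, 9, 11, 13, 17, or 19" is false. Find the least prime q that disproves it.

q = 37

For q = 2, 3, 5, 7, …, 23, 29, 31 the conclusion holds.
q = 37: 37 mod 22 = 15 — not in {1, 2, 3, 5, 7, 9, 11, 13, 17, 19}.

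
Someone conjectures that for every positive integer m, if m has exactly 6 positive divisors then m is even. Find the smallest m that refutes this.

m = 45

A counterexample is any positive integer m such that m has exactly 6 positive divisors but m is odd; we check each in order.
m = 12: divisors of 12: 1, 2, 3, 4, 6, 12; 12 is even.
m = 18: divisors of 18: 1, 2, 3, 6, 9, 18; 18 is even.
m = 20: divisors of 20: 1, 2, 4, 5, 10, 20; 20 is even.
m = 28: divisors of 28: 1, 2, 4, 7, 14, 28; 28 is even.
m = 32: divisors of 32: 1, 2, 4, 8, 16, 32; 32 is even.
m = 44: divisors of 44: 1, 2, 4, 11, 22, 44; 44 is even.
m = 45: divisors of 45: 1, 3, 5, 9, 15, 45; 45 is odd.
Hence m = 45 is a counterexample.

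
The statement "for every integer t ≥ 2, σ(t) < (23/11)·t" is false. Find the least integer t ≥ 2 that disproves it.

t = 12

For t = 2, 3, 4, 5, 6, 7, 8, 9, 10, 11 the conclusion holds.
t = 12: σ(12) = 28; 28 ≥ 276/11.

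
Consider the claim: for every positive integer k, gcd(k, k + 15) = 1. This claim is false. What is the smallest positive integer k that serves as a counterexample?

k = 3

Check each positive integer k in order until gcd(k, k + 15) > 1.
k = 1: gcd(1, 16) = 1.
k = 2: gcd(2, 17) = 1.
k = 3: gcd(3, 18) = 3.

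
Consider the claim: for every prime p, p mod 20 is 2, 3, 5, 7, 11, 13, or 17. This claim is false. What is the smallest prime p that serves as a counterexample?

We need the least prime p for which the claim fails.
For p = 2, 3, 5, 7, 11, 13, 17 the conclusion holds.
p = 19: 19 mod 20 = 19 — not in {2, 3, 5, 7, 11, 13, 17}.
Hence p = 19 is a counterexample.

p = 19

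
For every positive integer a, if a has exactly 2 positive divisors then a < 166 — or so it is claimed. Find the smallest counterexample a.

We need the least positive integer a for which a has exactly 2 positive divisors but the claim fails.
The first 38 eligible values, up to a = 163, all satisfy the conclusion.
a = 167: τ(167) = 2; 167 ≥ 166.

a = 167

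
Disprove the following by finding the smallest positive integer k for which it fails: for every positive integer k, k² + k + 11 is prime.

k = 10

We need the least positive integer k for which k² + k + 11 is not prime.
For k = 1, 2, 3, 4, 5, 6, 7, 8, 9 the conclusion holds.
k = 10: k² + k + 11 = 121 = 11 × 11, composite.
Hence k = 10 is a counterexample.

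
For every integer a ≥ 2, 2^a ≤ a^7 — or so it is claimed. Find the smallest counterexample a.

We need the least integer a ≥ 2 for which 2^a > a^7.
For a = 2, 3, 4, 5, …, 34, 35, 36 the conclusion holds.
a = 37: 2^a = 137438953472 and a^7 = 94931877133, so 137438953472 > 94931877133.
So a = 37 is the smallest counterexample.

a = 37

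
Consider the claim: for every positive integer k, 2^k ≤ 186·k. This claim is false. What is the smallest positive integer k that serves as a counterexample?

k = 11

The first 10 eligible values, up to k = 10, all satisfy the conclusion.
k = 11: 2^k = 2048 and 186·k = 2046, so 2048 > 2046.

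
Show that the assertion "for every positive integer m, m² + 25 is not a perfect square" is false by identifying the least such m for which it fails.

Check each positive integer m in order until m² + 25 is a perfect square.
For m = 1, 2, 3, 4, …, 9, 10, 11 the conclusion holds.
m = 12: 12² + 25 = 169 = 13², a perfect square.
Hence m = 12 is a counterexample.

m = 12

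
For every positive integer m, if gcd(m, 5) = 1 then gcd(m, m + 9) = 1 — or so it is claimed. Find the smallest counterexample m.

m = 3

Check each positive integer m in order until gcd(m, 5) = 1 but gcd(m, m + 9) > 1.
For m = 1, 2 the conclusion holds.
m = 3: gcd(3, 12) = 3.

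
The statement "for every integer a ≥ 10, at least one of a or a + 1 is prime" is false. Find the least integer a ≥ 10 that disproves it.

Check each integer a ≥ 10 in order until a, a + 1 are both composite.
The first 4 eligible values, up to a = 13, all satisfy the conclusion.
a = 14: 14 = 2 × 7; 15 = 3 × 5 — both composite.
Thus a = 14 disproves the claim, and no smaller a works.

a = 14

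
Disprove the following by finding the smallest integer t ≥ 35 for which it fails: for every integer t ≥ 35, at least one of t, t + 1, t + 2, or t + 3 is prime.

t = 48

A counterexample is any integer t ≥ 35 such that t, t + 1, t + 2, t + 3 are all composite; we check each in order.
The first 13 eligible values, up to t = 47, all satisfy the conclusion.
t = 48: 48 = 2 × 24; 49 = 7 × 7; 50 = 2 × 25; 51 = 3 × 17 — all composite.
Hence t = 48 is a counterexample.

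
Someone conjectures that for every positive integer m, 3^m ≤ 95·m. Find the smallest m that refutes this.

m = 6

The first 5 eligible values, up to m = 5, all satisfy the conclusion.
m = 6: 3^m = 729 and 95·m = 570, so 729 > 570.
Thus m = 6 disproves the claim, and no smaller m works.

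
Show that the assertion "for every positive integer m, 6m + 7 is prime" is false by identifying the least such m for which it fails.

For m = 1, 2 the conclusion holds.
m = 3: 6m + 7 = 25 = 5 × 5, composite.
Thus m = 3 disproves the claim, and no smaller m works.

m = 3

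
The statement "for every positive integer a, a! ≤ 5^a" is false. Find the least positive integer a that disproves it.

a = 12

Check each positive integer a in order until a! > 5^a.
For a = 1, 2, 3, 4, …, 9, 10, 11 the conclusion holds.
a = 12: a! = 479001600 and 5^a = 244140625, so 479001600 > 244140625.
So a = 12 is the smallest counterexample.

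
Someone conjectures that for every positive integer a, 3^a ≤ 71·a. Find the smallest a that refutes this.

a = 6

A counterexample is any positive integer a such that 3^a > 71·a; we check each in order.
For a = 1, 2, 3, 4, 5 the conclusion holds.
a = 6: 3^a = 729 and 71·a = 426, so 729 > 426.
Hence a = 6 is a counterexample.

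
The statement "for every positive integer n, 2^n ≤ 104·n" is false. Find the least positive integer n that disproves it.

n = 11

For n = 1, 2, 3, 4, 5, 6, 7, 8, 9, 10 the conclusion holds.
n = 11: 2^n = 2048 and 104·n = 1144, so 2048 > 1144.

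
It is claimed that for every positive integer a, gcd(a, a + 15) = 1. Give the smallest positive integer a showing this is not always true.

a = 1: gcd(1, 16) = 1.
a = 2: gcd(2, 17) = 1.
a = 3: gcd(3, 18) = 3.

a = 3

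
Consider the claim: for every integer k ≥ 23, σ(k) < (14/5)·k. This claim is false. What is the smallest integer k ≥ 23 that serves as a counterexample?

For k = 23, 24, 25, 26, …, 57, 58, 59 the conclusion holds.
k = 60: σ(60) = 168; 168 ≥ 168.

k = 60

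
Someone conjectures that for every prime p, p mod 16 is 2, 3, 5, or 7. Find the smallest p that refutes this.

A counterexample is any prime p such that the claim fails; we check each in order.
The first 4 eligible values, up to p = 7, all satisfy the conclusion.
p = 11: 11 mod 16 = 11 — not in {2, 3, 5, 7}.
Thus p = 11 disproves the claim, and no smaller p works.

p = 11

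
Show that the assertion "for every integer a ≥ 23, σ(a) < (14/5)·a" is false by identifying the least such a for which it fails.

Check each integer a ≥ 23 in order until the claim fails.
For a = 23, 24, 25, 26, …, 57, 58, 59 the conclusion holds.
a = 60: σ(60) = 168; 168 ≥ 168.

a = 60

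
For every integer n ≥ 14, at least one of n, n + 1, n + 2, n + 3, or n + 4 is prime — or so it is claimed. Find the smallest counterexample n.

n = 24

We need the least integer n ≥ 14 for which n, n + 1, n + 2, n + 3, n + 4 are all composite.
For n = 14, 15, 16, 17, 18, 19, 20, 21, 22, 23 the conclusion holds.
n = 24: 24 = 2 × 12; 25 = 5 × 5; 26 = 2 × 13; 27 = 3 × 9; 28 = 2 × 14 — all composite.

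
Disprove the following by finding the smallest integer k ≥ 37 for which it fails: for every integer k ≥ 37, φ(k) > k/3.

For k = 37, 38, 39, 40, 41 the conclusion holds.
k = 42: φ(42) = 12 and 42/3 = 14, so φ(42) ≤ 42/3.

k = 42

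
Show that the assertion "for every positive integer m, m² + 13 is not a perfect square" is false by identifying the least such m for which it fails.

m = 6

We need the least positive integer m for which m² + 13 is a perfect square.
The first 5 eligible values, up to m = 5, all satisfy the conclusion.
m = 6: 6² + 13 = 49 = 7², a perfect square.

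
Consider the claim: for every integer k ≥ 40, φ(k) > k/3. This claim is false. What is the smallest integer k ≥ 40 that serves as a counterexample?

A counterexample is any integer k ≥ 40 such that the claim fails; we check each in order.
k = 40: φ(40) = 16 and 40/3 = 40/3, so φ(40) > 40/3.
k = 41: φ(41) = 40 and 41/3 = 41/3, so φ(41) > 41/3.
k = 42: φ(42) = 12 and 42/3 = 14, so φ(42) ≤ 42/3.
So k = 42 is the smallest counterexample.

k = 42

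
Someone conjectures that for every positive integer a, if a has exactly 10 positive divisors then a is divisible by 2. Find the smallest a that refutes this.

A counterexample is any positive integer a such that a has exactly 10 positive divisors but a is not divisible by 2; we check each in order.
For a = 48, 80, 112, 162, 176, 208, 272, 304, 368 the conclusion holds.
a = 405: τ(405) = 10; 405 mod 2 = 1.

a = 405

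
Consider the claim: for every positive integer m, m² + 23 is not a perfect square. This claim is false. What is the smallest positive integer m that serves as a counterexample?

The first 10 eligible values, up to m = 10, all satisfy the conclusion.
m = 11: 11² + 23 = 144 = 12², a perfect square.

m = 11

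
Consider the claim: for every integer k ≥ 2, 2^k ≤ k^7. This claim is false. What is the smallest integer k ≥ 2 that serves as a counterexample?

k = 37

Check each integer k ≥ 2 in order until 2^k > k^7.
The first 35 eligible values, up to k = 36, all satisfy the conclusion.
k = 37: 2^k = 137438953472 and k^7 = 94931877133, so 137438953472 > 94931877133.
Thus k = 37 disproves the claim, and no smaller k works.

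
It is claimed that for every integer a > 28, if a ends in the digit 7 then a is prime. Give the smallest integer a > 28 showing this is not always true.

We need the least integer a > 28 for which a ends in the digit 7 but a is not prime.
a = 37: 37 ends in 7 and is prime.
a = 47: 47 ends in 7 and is prime.
a = 57: 57 ends in 7; 57 = 3 × 19, composite.

a = 57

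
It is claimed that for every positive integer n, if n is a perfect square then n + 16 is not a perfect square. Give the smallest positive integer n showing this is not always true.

For n = 1, 4 the conclusion holds.
n = 9: 9 = 3² and 9 + 16 = 25 = 5².
Hence n = 9 is a counterexample.

n = 9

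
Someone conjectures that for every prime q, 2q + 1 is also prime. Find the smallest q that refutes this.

q = 7

q = 2: 2q + 1 = 5, prime.
q = 3: 2q + 1 = 7, prime.
q = 5: 2q + 1 = 11, prime.
q = 7: 2q + 1 = 15 = 3 × 5, not prime.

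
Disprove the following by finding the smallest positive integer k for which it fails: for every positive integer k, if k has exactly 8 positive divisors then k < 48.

A counterexample is any positive integer k such that k has exactly 8 positive divisors but the claim fails; we check each in order.
The first 4 eligible values, up to k = 42, all satisfy the conclusion.
k = 54: τ(54) = 8; 54 ≥ 48.

k = 54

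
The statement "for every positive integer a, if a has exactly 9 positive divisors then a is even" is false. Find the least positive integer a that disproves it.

We need the least positive integer a for which a has exactly 9 positive divisors but a is odd.
For a = 36, 100, 196 the conclusion holds.
a = 225: divisors of 225: 9 divisors; 225 is odd.
So a = 225 is the smallest counterexample.

a = 225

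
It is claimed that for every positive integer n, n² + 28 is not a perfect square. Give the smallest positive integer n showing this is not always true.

A counterexample is any positive integer n such that n² + 28 is a perfect square; we check each in order.
The first 5 eligible values, up to n = 5, all satisfy the conclusion.
n = 6: 6² + 28 = 64 = 8², a perfect square.

n = 6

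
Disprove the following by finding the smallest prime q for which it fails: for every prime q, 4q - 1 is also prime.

A counterexample is any prime q such that 4q - 1 is not prime; we check each in order.
q = 2: 4q - 1 = 7, prime.
q = 3: 4q - 1 = 11, prime.
q = 5: 4q - 1 = 19, prime.
q = 7: 4q - 1 = 27 = 3 × 9, not prime.
So q = 7 is the smallest counterexample.

q = 7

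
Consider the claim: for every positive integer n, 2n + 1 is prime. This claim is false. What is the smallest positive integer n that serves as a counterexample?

n = 1: 2n + 1 = 3, prime.
n = 2: 2n + 1 = 5, prime.
n = 3: 2n + 1 = 7, prime.
n = 4: 2n + 1 = 9 = 3 × 3, composite.

n = 4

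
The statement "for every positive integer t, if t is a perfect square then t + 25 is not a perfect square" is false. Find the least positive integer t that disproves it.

t = 144

For t = 1, 4, 9, 16, …, 81, 100, 121 the conclusion holds.
t = 144: 144 = 12² and 144 + 25 = 169 = 13².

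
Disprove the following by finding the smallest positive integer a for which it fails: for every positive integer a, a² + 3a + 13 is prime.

a = 9

For a = 1, 2, 3, 4, 5, 6, 7, 8 the conclusion holds.
a = 9: a² + 3a + 13 = 121 = 11 × 11, composite.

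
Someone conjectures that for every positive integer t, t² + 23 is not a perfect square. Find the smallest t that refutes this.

The first 10 eligible values, up to t = 10, all satisfy the conclusion.
t = 11: 11² + 23 = 144 = 12², a perfect square.
Hence t = 11 is a counterexample.

t = 11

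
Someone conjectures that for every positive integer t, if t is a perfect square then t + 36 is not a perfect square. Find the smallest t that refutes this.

A counterexample is any positive integer t such that t is a perfect square but t + 36 is a perfect square; we check each in order.
t = 1: 1 + 36 = 37, not a perfect square.
t = 4: 4 + 36 = 40, not a perfect square.
t = 9: 9 + 36 = 45, not a perfect square.
t = 16: 16 + 36 = 52, not a perfect square.
t = 25: 25 + 36 = 61, not a perfect square.
t = 36: 36 + 36 = 72, not a perfect square.
t = 49: 49 + 36 = 85, not a perfect square.
t = 64: 64 = 8² and 64 + 36 = 100 = 10².

t = 64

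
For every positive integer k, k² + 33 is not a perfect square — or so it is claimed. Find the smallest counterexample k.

k = 1: 1² + 33 = 34, not a perfect square.
k = 2: 2² + 33 = 37, not a perfect square.
k = 3: 3² + 33 = 42, not a perfect square.
k = 4: 4² + 33 = 49 = 7², a perfect square.

k = 4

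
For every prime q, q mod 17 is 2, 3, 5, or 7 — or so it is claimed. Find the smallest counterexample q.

Check each prime q in order until the claim fails.
The first 4 eligible values, up to q = 7, all satisfy the conclusion.
q = 11: 11 mod 17 = 11 — not in {2, 3, 5, 7}.

q = 11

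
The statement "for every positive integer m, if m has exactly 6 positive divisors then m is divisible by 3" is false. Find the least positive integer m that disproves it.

m = 20

We need the least positive integer m for which m has exactly 6 positive divisors but m is not divisible by 3.
For m = 12, 18 the conclusion holds.
m = 20: τ(20) = 6; 20 mod 3 = 2.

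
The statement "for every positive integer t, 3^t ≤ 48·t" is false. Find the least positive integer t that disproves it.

t = 5

We need the least positive integer t for which 3^t > 48·t.
For t = 1, 2, 3, 4 the conclusion holds.
t = 5: 3^t = 243 and 48·t = 240, so 243 > 240.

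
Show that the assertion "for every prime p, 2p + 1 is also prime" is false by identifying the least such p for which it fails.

p = 2: 2p + 1 = 5, prime.
p = 3: 2p + 1 = 7, prime.
p = 5: 2p + 1 = 11, prime.
p = 7: 2p + 1 = 15 = 3 × 5, not prime.

p = 7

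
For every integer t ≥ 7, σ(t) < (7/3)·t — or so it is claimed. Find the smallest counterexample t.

We need the least integer t ≥ 7 for which the claim fails.
For t = 7, 8, 9, 10, 11 the conclusion holds.
t = 12: σ(12) = 28; 28 ≥ 28.
Thus t = 12 disproves the claim, and no smaller t works.

t = 12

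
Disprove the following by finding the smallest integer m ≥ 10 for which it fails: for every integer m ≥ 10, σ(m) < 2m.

m = 12

m = 10: σ(10) = 18; 18 < 20.
m = 11: σ(11) = 12; 12 < 22.
m = 12: σ(12) = 28; 28 ≥ 24.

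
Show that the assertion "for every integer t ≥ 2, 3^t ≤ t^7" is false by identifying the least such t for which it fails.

t = 19

We need the least integer t ≥ 2 for which 3^t > t^7.
For t = 2, 3, 4, 5, …, 16, 17, 18 the conclusion holds.
t = 19: 3^t = 1162261467 and t^7 = 893871739, so 1162261467 > 893871739.
Hence t = 19 is a counterexample.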